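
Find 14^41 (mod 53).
By repeated squaring (mod 53): 14^{1}≡14, 14^{2}≡37, 14^{4}≡44, 14^{8}≡28, 14^{16}≡42, 14^{32}≡15. Then 14^{41} = 14^{32+8+1} ≡ 15 × 28 × 14 ≡ 50 (mod 53)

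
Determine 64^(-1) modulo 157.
Since 157 is prime, by Fermat 64^(-1) ≡ 64^{155} ≡ 27 mod 157. Verify: 64 × 27 = 1728 ≡ 1 mod 157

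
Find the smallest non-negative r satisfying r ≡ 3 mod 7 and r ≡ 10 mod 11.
M = 7 × 11 = 77. M₁ = 11, y₁ ≡ 2 mod 7. M₂ = 7, y₂ ≡ 8 mod 11. r = 3×11×2 + 10×7×8 ≡ 10 mod 77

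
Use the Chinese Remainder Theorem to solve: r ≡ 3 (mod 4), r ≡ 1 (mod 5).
M = 4 × 5 = 20. M₁ = 5, y₁ ≡ 1 (mod 4). M₂ = 4, y₂ ≡ 4 (mod 5). r = 3×5×1 + 1×4×4 ≡ 11 (mod 20)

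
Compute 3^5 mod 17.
By repeated squaring (mod 17): 3^{1}≡3, 3^{2}≡9, 3^{4}≡13. Then 3^{5} = 3^{4+1} ≡ 13 × 3 ≡ 5 (mod 17)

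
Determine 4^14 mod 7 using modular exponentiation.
Using Fermat: 4^{6} ≡ 1 (mod 7). 14 ≡ 2 (mod 6). So 4^{14} ≡ 4^{2} ≡ 2 (mod 7)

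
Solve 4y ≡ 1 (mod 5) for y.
Since 5 is prime, by Fermat 4^(-1) ≡ 4^{3} ≡ 4 (mod 5). Verify: 4 × 4 = 16 ≡ 1 (mod 5)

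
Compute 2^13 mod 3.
Using Fermat: 2^{2} ≡ 1 (mod 3). 13 ≡ 1 (mod 2). So 2^{13} ≡ 2^{1} ≡ 2 (mod 3)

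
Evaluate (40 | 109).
(40/109) = 40^{54} mod 109 = -1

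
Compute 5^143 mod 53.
Using Fermat: 5^{52} ≡ 1 (mod 53). 143 ≡ 39 (mod 52). So 5^{143} ≡ 5^{39} ≡ 30 (mod 53)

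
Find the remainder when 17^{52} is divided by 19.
By Fermat: 17^{18} ≡ 1 (mod 19). 52 = 2×18 + 16. So 17^{52} ≡ 17^{16} ≡ 5 (mod 19)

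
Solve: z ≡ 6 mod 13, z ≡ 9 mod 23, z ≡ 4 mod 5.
M = 13 × 23 × 5 = 1495. M₁ = 115, y₁ ≡ 6 mod 13. M₂ = 65, y₂ ≡ 17 mod 23. M₃ = 299, y₃ ≡ 4 mod 5. z = 6×115×6 + 9×65×17 + 4×299×4 ≡ 929 mod 1495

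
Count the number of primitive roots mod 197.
A prime p has φ(p-1) primitive roots; here φ(196) = 84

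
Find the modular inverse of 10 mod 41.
Since 41 is prime, by Fermat 10^(-1) ≡ 10^{39} ≡ 37 mod 41. Verify: 10 × 37 = 370 ≡ 1 mod 41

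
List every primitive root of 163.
There are φ(162) = 54 primitive roots mod 163: {2, 3, 7, 11, 12, 18, 19, 20, 29, 32, 42, 44, 45, 50, 52, 63, 66, 67, 68, 70, 72, 73, 75, 76, 79, 80, 82, 89, 92, 94, 101, 103, 106, 107, 108, 109, 112, 114, 116, 117, 120, 122, 124, 128, 129, 130, 137, 139, 147, 148, 149, 153, 154, 159}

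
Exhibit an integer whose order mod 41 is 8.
3 has order 8 mod 41 since 3^{8} ≡ 1 mod 41 and no smaller power works.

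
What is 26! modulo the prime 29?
(28)! = (26)! × (27) × (28) ≡ -1 mod 29. So (26)! ≡ -1 × [(28)(27)]^(-1) ≡ 14 mod 29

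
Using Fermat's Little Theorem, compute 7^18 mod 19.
By Fermat's Little Theorem, 7^{18} ≡ 1 mod 19 since 19 is prime and gcd(7, 19) = 1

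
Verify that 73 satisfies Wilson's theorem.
(72)! mod 73 = 72. Since this equals -1 (mod 73), Wilson confirms 73 is prime.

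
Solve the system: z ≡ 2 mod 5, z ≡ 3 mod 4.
M = 5 × 4 = 20. M₁ = 4, y₁ ≡ 4 mod 5. M₂ = 5, y₂ ≡ 1 mod 4. z = 2×4×4 + 3×5×1 ≡ 7 mod 20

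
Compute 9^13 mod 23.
By repeated squaring (mod 23): 9^{1}≡9, 9^{2}≡12, 9^{4}≡6, 9^{8}≡13. Then 9^{13} = 9^{8+4+1} ≡ 13 × 6 × 9 ≡ 12 (mod 23)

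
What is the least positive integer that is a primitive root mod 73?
g = 5. Powers: [5, 25, 52, 41, 59, 3, 15, ...] generates all 72 non-zero residues.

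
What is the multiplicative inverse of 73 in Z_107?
Since 107 is prime, by Fermat 73^(-1) ≡ 73^{105} ≡ 22 mod 107. Verify: 73 × 22 = 1606 ≡ 1 mod 107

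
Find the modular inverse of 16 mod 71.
Since 71 is prime, by Fermat 16^(-1) ≡ 16^{69} ≡ 40 mod 71. Verify: 16 × 40 = 640 ≡ 1 mod 71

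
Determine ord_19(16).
Powers of 16 mod 19: 16^1≡16, 16^2≡9, 16^3≡11, 16^4≡5, 16^5≡4, 16^6≡7, 16^7≡17, 16^8≡6, 16^9≡1. So the order of 16 is 9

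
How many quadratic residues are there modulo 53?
Exactly half the non-zero residues mod a prime are QRs: (53-1)/2 = 26.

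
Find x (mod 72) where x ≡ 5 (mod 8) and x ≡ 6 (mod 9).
M = 8 × 9 = 72. M₁ = 9, y₁ ≡ 1 (mod 8). M₂ = 8, y₂ ≡ 8 (mod 9). x = 5×9×1 + 6×8×8 ≡ 69 (mod 72)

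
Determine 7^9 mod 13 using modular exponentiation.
By repeated squaring (mod 13): 7^{1}≡7, 7^{2}≡10, 7^{4}≡9, 7^{8}≡3. Then 7^{9} = 7^{8+1} ≡ 3 × 7 ≡ 8 (mod 13)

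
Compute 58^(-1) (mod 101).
Since 101 is prime, by Fermat 58^(-1) ≡ 58^{99} ≡ 54 (mod 101). Verify: 58 × 54 = 3132 ≡ 1 (mod 101)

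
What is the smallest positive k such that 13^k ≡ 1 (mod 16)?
Powers of 13 mod 16: 13^1≡13, 13^2≡9, 13^3≡5, 13^4≡1. Order = 4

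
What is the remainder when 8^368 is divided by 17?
Using Fermat: 8^{16} ≡ 1 (mod 17). 368 ≡ 0 (mod 16). So 8^{368} ≡ 8^{0} ≡ 1 (mod 17)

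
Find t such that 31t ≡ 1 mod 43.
Since 43 is prime, by Fermat 31^(-1) ≡ 31^{41} ≡ 25 mod 43. Verify: 31 × 25 = 775 ≡ 1 mod 43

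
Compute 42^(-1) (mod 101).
Since 101 is prime, by Fermat 42^(-1) ≡ 42^{99} ≡ 89 (mod 101). Verify: 42 × 89 = 3738 ≡ 1 (mod 101)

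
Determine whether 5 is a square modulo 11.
By Euler's criterion: 5^{5} ≡ 1 mod 11. Since this equals 1, 5 is a QR.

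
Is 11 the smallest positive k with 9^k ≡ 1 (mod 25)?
Powers of 9 mod 25: 9^1≡9, 9^2≡6, 9^3≡4, 9^4≡11, 9^5≡24, 9^6≡16, 9^7≡19, 9^8≡21, 9^9≡14, 9^10≡1. Already 9^10≡1, so the order is 10 < 11. No, the actual order is 10.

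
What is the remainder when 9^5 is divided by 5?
Using Fermat: 9^{4} ≡ 1 mod 5. 5 ≡ 1 mod 4. So 9^{5} ≡ 9^{1} ≡ 4 mod 5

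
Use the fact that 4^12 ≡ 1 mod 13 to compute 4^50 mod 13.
By Fermat: 4^{12} ≡ 1 mod 13. 50 = 4×12 + 2. So 4^{50} ≡ 4^{2} ≡ 3 mod 13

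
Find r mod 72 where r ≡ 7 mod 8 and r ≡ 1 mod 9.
M = 8 × 9 = 72. M₁ = 9, y₁ ≡ 1 mod 8. M₂ = 8, y₂ ≡ 8 mod 9. r = 7×9×1 + 1×8×8 ≡ 55 mod 72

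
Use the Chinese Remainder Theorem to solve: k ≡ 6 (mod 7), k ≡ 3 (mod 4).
M = 7 × 4 = 28. M₁ = 4, y₁ ≡ 2 (mod 7). M₂ = 7, y₂ ≡ 3 (mod 4). k = 6×4×2 + 3×7×3 ≡ 27 (mod 28)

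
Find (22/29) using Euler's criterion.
(22/29) = 22^{14} mod 29 = 1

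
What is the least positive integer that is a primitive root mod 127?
g = 3. For each prime q|126: 3^{63}≡126, 3^{42}≡107, 3^{18}≡4, none ≡ 1, so ord_127(3) = 126 and 3 is a primitive root.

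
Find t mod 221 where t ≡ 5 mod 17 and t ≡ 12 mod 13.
M = 17 × 13 = 221. M₁ = 13, y₁ ≡ 4 mod 17. M₂ = 17, y₂ ≡ 10 mod 13. t = 5×13×4 + 12×17×10 ≡ 90 mod 221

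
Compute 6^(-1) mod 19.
Since 19 is prime, by Fermat 6^(-1) ≡ 6^{17} ≡ 16 mod 19. Verify: 6 × 16 = 96 ≡ 1 mod 19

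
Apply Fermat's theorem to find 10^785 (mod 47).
By Fermat: 10^{46} ≡ 1 (mod 47). 785 ≡ 3 (mod 46). So 10^{785} ≡ 10^{3} ≡ 13 (mod 47)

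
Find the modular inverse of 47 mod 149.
Since 149 is prime, by Fermat 47^(-1) ≡ 47^{147} ≡ 130 (mod 149). Verify: 47 × 130 = 6110 ≡ 1 (mod 149)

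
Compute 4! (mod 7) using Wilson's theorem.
(6)! = (4)! × (5) × (6) ≡ -1 (mod 7). So (4)! ≡ -1 × [(6)(5)]^(-1) ≡ 3 (mod 7)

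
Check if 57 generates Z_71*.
57^{5} ≡ 1 mod 71 and 5 < 70, so ord_71(57) = 5 ≠ 70 and 57 is not a primitive root.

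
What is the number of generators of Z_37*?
Number of primitive roots mod 37 = φ(p-1) = φ(36) = 12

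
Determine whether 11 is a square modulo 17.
By Euler's criterion: 11^{8} ≡ 16 mod 17. Since this equals -1 (≡ 16), 11 is not a QR.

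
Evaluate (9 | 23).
(9/23) = 9^{11} mod 23 = 1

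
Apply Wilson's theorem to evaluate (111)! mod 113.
(112)! = (111)! × (112) ≡ -1 mod 113. So (111)! ≡ -1 × (112)^(-1) ≡ (-1)×(-1) = 1 mod 113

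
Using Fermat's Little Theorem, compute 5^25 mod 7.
By Fermat: 5^{6} ≡ 1 mod 7. 25 = 4×6 + 1. So 5^{25} ≡ 5^{1} ≡ 5 mod 7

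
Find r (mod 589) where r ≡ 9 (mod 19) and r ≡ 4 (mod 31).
M = 19 × 31 = 589. M₁ = 31, y₁ ≡ 8 (mod 19). M₂ = 19, y₂ ≡ 18 (mod 31). r = 9×31×8 + 4×19×18 ≡ 66 (mod 589)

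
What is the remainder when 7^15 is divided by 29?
By repeated squaring mod 29: 7^{1}≡7, 7^{2}≡20, 7^{4}≡23, 7^{8}≡7. Then 7^{15} = 7^{8+4+2+1} ≡ 7 × 23 × 20 × 7 ≡ 7 mod 29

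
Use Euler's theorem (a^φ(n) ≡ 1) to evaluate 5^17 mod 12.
By Euler: 5^{4} ≡ 1 (mod 12) since gcd(5, 12) = 1. 17 = 4×4 + 1. So 5^{17} ≡ 5^{1} ≡ 5 (mod 12)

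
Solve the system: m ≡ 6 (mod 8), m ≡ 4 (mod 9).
M = 8 × 9 = 72. M₁ = 9, y₁ ≡ 1 (mod 8). M₂ = 8, y₂ ≡ 8 (mod 9). m = 6×9×1 + 4×8×8 ≡ 22 (mod 72)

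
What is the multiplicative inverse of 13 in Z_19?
Since 19 is prime, by Fermat 13^(-1) ≡ 13^{17} ≡ 3 (mod 19). Verify: 13 × 3 = 39 ≡ 1 (mod 19)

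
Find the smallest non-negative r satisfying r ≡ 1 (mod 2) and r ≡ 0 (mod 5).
M = 2 × 5 = 10. M₁ = 5, y₁ ≡ 1 (mod 2). M₂ = 2, y₂ ≡ 3 (mod 5). r = 1×5×1 + 0×2×3 ≡ 5 (mod 10)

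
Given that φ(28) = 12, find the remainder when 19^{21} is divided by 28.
By Euler: 19^{12} ≡ 1 (mod 28) since gcd(19, 28) = 1. 21 = 1×12 + 9. So 19^{21} ≡ 19^{9} ≡ 27 (mod 28)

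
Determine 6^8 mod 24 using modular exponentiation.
By repeated squaring (mod 24): 6^{1}≡6, 6^{2}≡12, 6^{4}≡0, 6^{8}≡0. So 6^{8} ≡ 0 (mod 24)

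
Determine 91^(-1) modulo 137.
Since 137 is prime, by Fermat 91^(-1) ≡ 91^{135} ≡ 134 (mod 137). Verify: 91 × 134 = 12194 ≡ 1 (mod 137)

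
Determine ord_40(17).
Powers of 17 mod 40: 17^1≡17, 17^2≡9, 17^3≡33, 17^4≡1. ord_40(17) = 4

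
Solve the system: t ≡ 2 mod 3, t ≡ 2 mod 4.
M = 3 × 4 = 12. M₁ = 4, y₁ ≡ 1 mod 3. M₂ = 3, y₂ ≡ 3 mod 4. t = 2×4×1 + 2×3×3 ≡ 2 mod 12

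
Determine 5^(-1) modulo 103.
Since 103 is prime, by Fermat 5^(-1) ≡ 5^{101} ≡ 62 mod 103. Verify: 5 × 62 = 310 ≡ 1 mod 103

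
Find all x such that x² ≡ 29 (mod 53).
The square roots of 29 mod 53 are 33 and 20. Verify: 33² = 1089 ≡ 29 (mod 53)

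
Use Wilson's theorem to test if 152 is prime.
(151)! mod 152 = 0. Since 0 ≢ -1 mod 152, 152 is not prime.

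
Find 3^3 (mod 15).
3^{3} = 27 ≡ 12 (mod 15)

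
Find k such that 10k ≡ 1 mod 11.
Since 11 is prime, by Fermat 10^(-1) ≡ 10^{9} ≡ 10 mod 11. Verify: 10 × 10 = 100 ≡ 1 mod 11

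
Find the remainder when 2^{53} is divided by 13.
By Fermat: 2^{12} ≡ 1 mod 13. 53 = 4×12 + 5. So 2^{53} ≡ 2^{5} ≡ 6 mod 13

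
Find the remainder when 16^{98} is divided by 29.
By Fermat: 16^{28} ≡ 1 (mod 29). 98 = 3×28 + 14. So 16^{98} ≡ 16^{14} ≡ 1 (mod 29)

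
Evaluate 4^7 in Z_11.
By repeated squaring mod 11: 4^{1}≡4, 4^{2}≡5, 4^{4}≡3. Then 4^{7} = 4^{4+2+1} ≡ 3 × 5 × 4 ≡ 5 mod 11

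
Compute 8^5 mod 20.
By repeated squaring mod 20: 8^{1}≡8, 8^{2}≡4, 8^{4}≡16. Then 8^{5} = 8^{4+1} ≡ 16 × 8 ≡ 8 mod 20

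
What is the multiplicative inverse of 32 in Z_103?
Since 103 is prime, by Fermat 32^(-1) ≡ 32^{101} ≡ 29 mod 103. Verify: 32 × 29 = 928 ≡ 1 mod 103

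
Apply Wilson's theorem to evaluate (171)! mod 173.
(172)! = (171)! × (172) ≡ -1 mod 173. So (171)! ≡ -1 × (172)^(-1) ≡ (-1)×(-1) = 1 mod 173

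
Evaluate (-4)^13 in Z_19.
By repeated squaring (mod 19): (-4)^{1}≡15, (-4)^{2}≡16, (-4)^{4}≡9, (-4)^{8}≡5. Then (-4)^{13} = (-4)^{8+4+1} ≡ 5 × 9 × 15 ≡ 10 (mod 19)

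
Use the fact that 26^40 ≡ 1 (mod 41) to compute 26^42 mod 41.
By Fermat: 26^{40} ≡ 1 (mod 41). So 26^{42} = 26^{40} · 26^{2} ≡ 26^{2} ≡ 20 (mod 41)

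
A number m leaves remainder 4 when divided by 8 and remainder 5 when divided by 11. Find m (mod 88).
M = 8 × 11 = 88. M₁ = 11, y₁ ≡ 3 (mod 8). M₂ = 8, y₂ ≡ 7 (mod 11). m = 4×11×3 + 5×8×7 ≡ 60 (mod 88)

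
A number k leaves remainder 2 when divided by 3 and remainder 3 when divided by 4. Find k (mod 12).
M = 3 × 4 = 12. M₁ = 4, y₁ ≡ 1 (mod 3). M₂ = 3, y₂ ≡ 3 (mod 4). k = 2×4×1 + 3×3×3 ≡ 11 (mod 12)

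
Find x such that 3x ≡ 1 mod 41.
Since 41 is prime, by Fermat 3^(-1) ≡ 3^{39} ≡ 14 mod 41. Verify: 3 × 14 = 42 ≡ 1 mod 41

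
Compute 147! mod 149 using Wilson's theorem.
(148)! = (147)! × (148) ≡ -1 mod 149. So (147)! ≡ -1 × (148)^(-1) ≡ (-1)×(-1) = 1 mod 149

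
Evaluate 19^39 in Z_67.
By repeated squaring (mod 67): 19^{1}≡19, 19^{2}≡26, 19^{4}≡6, 19^{8}≡36, 19^{16}≡23, 19^{32}≡60. Then 19^{39} = 19^{32+4+2+1} ≡ 60 × 6 × 26 × 19 ≡ 22 (mod 67)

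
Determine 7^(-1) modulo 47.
Since 47 is prime, by Fermat 7^(-1) ≡ 7^{45} ≡ 27 mod 47. Verify: 7 × 27 = 189 ≡ 1 mod 47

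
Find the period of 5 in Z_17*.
Powers of 5 mod 17: 5^1≡5, 5^2≡8, 5^3≡6, 5^4≡13, 5^5≡14, 5^6≡2, 5^7≡10, 5^8≡16, 5^9≡12, 5^10≡9, 5^11≡11, 5^12≡4, 5^13≡3, 5^14≡15, 5^15≡7, 5^16≡1. ord_17(5) = 16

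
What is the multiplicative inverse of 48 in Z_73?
Since 73 is prime, by Fermat 48^(-1) ≡ 48^{71} ≡ 35 mod 73. Verify: 48 × 35 = 1680 ≡ 1 mod 73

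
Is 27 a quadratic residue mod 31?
By Euler's criterion: 27^{15} ≡ 30 (mod 31). Since this equals -1 (≡ 30), 27 is not a QR.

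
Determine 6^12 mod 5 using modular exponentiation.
Using Fermat: 6^{4} ≡ 1 (mod 5). 12 ≡ 0 (mod 4). So 6^{12} ≡ 6^{0} ≡ 1 (mod 5)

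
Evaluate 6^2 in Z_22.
6^{2} = 36 ≡ 14 (mod 22)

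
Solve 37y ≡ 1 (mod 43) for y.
Since 43 is prime, by Fermat 37^(-1) ≡ 37^{41} ≡ 7 (mod 43). Verify: 37 × 7 = 259 ≡ 1 (mod 43)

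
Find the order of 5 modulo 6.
Powers of 5 mod 6: 5^1≡5, 5^2≡1. Order = 2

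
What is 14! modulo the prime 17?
(16)! = (14)! × (15) × (16) ≡ -1 mod 17. So (14)! ≡ -1 × [(16)(15)]^(-1) ≡ 8 mod 17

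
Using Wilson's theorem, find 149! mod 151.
(150)! = (149)! × (150) ≡ -1 mod 151. So (149)! ≡ -1 × (150)^(-1) ≡ (-1)×(-1) = 1 mod 151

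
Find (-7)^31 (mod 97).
By repeated squaring (mod 97): (-7)^{1}≡90, (-7)^{2}≡49, (-7)^{4}≡73, (-7)^{8}≡91, (-7)^{16}≡36. Then (-7)^{31} = (-7)^{16+8+4+2+1} ≡ 36 × 91 × 73 × 49 × 90 ≡ 92 (mod 97)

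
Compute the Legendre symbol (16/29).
(16/29) = 16^{14} mod 29 = 1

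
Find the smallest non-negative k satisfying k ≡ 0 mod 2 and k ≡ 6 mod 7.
M = 2 × 7 = 14. M₁ = 7, y₁ ≡ 1 mod 2. M₂ = 2, y₂ ≡ 4 mod 7. k = 0×7×1 + 6×2×4 ≡ 6 mod 14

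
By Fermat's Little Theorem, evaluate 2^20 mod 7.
By Fermat: 2^{6} ≡ 1 mod 7. 20 = 3×6 + 2. So 2^{20} ≡ 2^{2} ≡ 4 mod 7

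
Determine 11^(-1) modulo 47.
Since 47 is prime, by Fermat 11^(-1) ≡ 11^{45} ≡ 30 (mod 47). Verify: 11 × 30 = 330 ≡ 1 (mod 47)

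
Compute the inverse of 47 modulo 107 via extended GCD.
Extended GCD: 47(41) + 107(-18) = 1. So 47^(-1) ≡ 41 mod 107. Verify: 47 × 41 = 1927 ≡ 1 mod 107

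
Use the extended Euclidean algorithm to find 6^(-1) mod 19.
Extended GCD: 6(-3) + 19(1) = 1. So 6^(-1) ≡ -3 ≡ 16 mod 19. Verify: 6 × 16 = 96 ≡ 1 mod 19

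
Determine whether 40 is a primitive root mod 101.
ord_101(40) divides 100. For each prime q|100: 40^{50}≡100, 40^{20}≡36, none ≡ 1. So 40 has order 100 and is a primitive root mod 101.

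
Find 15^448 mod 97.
Using Fermat: 15^{96} ≡ 1 mod 97. 448 ≡ 64 mod 96. So 15^{448} ≡ 15^{64} ≡ 35 mod 97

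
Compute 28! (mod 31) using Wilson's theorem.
(30)! = (28)! × (29) × (30) ≡ -1 (mod 31). So (28)! ≡ -1 × [(30)(29)]^(-1) ≡ 15 (mod 31)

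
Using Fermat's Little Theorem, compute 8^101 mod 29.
By Fermat: 8^{28} ≡ 1 (mod 29). 101 = 3×28 + 17. So 8^{101} ≡ 8^{17} ≡ 10 (mod 29)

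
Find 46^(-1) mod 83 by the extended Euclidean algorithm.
Extended GCD: 46(-9) + 83(5) = 1. So 46^(-1) ≡ -9 ≡ 74 mod 83. Verify: 46 × 74 = 3404 ≡ 1 mod 83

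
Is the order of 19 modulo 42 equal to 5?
Powers of 19 mod 42: 19^1≡19, 19^2≡25, 19^3≡13, 19^4≡37, 19^5≡31, 19^6≡1. 19^5≡31≢1, so ord ≠ 5. No, the actual order is 6.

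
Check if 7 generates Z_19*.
7^{3} ≡ 1 (mod 19) and 3 < 18, so ord_19(7) = 3 ≠ 18 and 7 is not a primitive root.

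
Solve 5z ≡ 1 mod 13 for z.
Since 13 is prime, by Fermat 5^(-1) ≡ 5^{11} ≡ 8 mod 13. Verify: 5 × 8 = 40 ≡ 1 mod 13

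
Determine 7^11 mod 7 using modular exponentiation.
By repeated squaring mod 7: 7^{1}≡0, 7^{2}≡0, 7^{4}≡0, 7^{8}≡0. Then 7^{11} = 7^{8+2+1} ≡ 0 × 0 × 0 ≡ 0 mod 7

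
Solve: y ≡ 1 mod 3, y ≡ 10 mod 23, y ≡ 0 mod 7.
M = 3 × 23 × 7 = 483. M₁ = 161, y₁ ≡ 2 mod 3. M₂ = 21, y₂ ≡ 11 mod 23. M₃ = 69, y₃ ≡ 6 mod 7. y = 1×161×2 + 10×21×11 + 0×69×6 ≡ 217 mod 483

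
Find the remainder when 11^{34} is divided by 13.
By Fermat: 11^{12} ≡ 1 (mod 13). 34 = 2×12 + 10. So 11^{34} ≡ 11^{10} ≡ 10 (mod 13)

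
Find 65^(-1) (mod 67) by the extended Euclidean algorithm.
Extended GCD: 65(33) + 67(-32) = 1. So 65^(-1) ≡ 33 (mod 67). Verify: 65 × 33 = 2145 ≡ 1 (mod 67)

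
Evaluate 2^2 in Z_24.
2^{2} = 4 ≡ 4 mod 24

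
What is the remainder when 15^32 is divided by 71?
By repeated squaring (mod 71): 15^{1}≡15, 15^{2}≡12, 15^{4}≡2, 15^{8}≡4, 15^{16}≡16, 15^{32}≡43. So 15^{32} ≡ 43 (mod 71)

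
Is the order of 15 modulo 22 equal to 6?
Powers of 15 mod 22: 15^1≡15, 15^2≡5, 15^3≡9, 15^4≡3, 15^5≡1. Already 15^5≡1, so the order is 5 < 6. No, the actual order is 5.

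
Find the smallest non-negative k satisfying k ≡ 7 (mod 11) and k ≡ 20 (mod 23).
M = 11 × 23 = 253. M₁ = 23, y₁ ≡ 1 (mod 11). M₂ = 11, y₂ ≡ 21 (mod 23). k = 7×23×1 + 20×11×21 ≡ 227 (mod 253)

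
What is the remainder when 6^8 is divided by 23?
By repeated squaring (mod 23): 6^{1}≡6, 6^{2}≡13, 6^{4}≡8, 6^{8}≡18. So 6^{8} ≡ 18 (mod 23)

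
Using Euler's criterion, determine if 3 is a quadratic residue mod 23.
By Euler's criterion: 3^{11} ≡ 1 mod 23. Since this equals 1, 3 is a QR.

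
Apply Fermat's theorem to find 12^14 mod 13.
By Fermat: 12^{12} ≡ 1 mod 13. So 12^{14} = 12^{12} · 12^{2} ≡ 12^{2} ≡ 1 mod 13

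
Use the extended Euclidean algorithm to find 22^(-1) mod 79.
Extended GCD: 22(18) + 79(-5) = 1. So 22^(-1) ≡ 18 mod 79. Verify: 22 × 18 = 396 ≡ 1 mod 79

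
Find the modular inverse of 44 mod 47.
Since 47 is prime, by Fermat 44^(-1) ≡ 44^{45} ≡ 31 (mod 47). Verify: 44 × 31 = 1364 ≡ 1 (mod 47)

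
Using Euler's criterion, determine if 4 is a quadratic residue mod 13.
By Euler's criterion: 4^{6} ≡ 1 mod 13. Since this equals 1, 4 is a QR.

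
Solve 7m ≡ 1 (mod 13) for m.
Since 13 is prime, by Fermat 7^(-1) ≡ 7^{11} ≡ 2 (mod 13). Verify: 7 × 2 = 14 ≡ 1 (mod 13)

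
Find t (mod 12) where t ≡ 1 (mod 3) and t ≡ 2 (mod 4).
M = 3 × 4 = 12. M₁ = 4, y₁ ≡ 1 (mod 3). M₂ = 3, y₂ ≡ 3 (mod 4). t = 1×4×1 + 2×3×3 ≡ 10 (mod 12)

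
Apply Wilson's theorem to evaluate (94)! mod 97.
(96)! = (94)! × (95) × (96) ≡ -1 (mod 97). So (94)! ≡ -1 × [(96)(95)]^(-1) ≡ 48 (mod 97)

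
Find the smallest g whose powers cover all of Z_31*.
g = 3. For each prime q|30: 3^{15}≡30, 3^{10}≡25, 3^{6}≡16, none ≡ 1, so ord_31(3) = 30 and 3 is a primitive root.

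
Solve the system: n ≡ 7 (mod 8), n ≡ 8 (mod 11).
M = 8 × 11 = 88. M₁ = 11, y₁ ≡ 3 (mod 8). M₂ = 8, y₂ ≡ 7 (mod 11). n = 7×11×3 + 8×8×7 ≡ 63 (mod 88)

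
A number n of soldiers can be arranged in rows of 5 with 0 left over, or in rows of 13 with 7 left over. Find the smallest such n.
M = 5 × 13 = 65. M₁ = 13, y₁ ≡ 2 mod 5. M₂ = 5, y₂ ≡ 8 mod 13. n = 0×13×2 + 7×5×8 ≡ 20 mod 65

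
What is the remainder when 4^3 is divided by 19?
4^{3} = 64 ≡ 7 (mod 19)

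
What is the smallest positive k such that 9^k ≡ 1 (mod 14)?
Powers of 9 mod 14: 9^1≡9, 9^2≡11, 9^3≡1. Order = 3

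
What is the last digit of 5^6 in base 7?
Using Fermat: 5^{6} ≡ 1 mod 7. 6 ≡ 0 mod 6. So 5^{6} ≡ 5^{0} ≡ 1 mod 7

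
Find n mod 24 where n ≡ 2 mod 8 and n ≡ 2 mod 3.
M = 8 × 3 = 24. M₁ = 3, y₁ ≡ 3 mod 8. M₂ = 8, y₂ ≡ 2 mod 3. n = 2×3×3 + 2×8×2 ≡ 2 mod 24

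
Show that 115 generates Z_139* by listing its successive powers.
115^1, 115^2, ..., 115^{138} mod 139: [115, 20, 76, 122, 130, 77, 98, 11, 14, 81, 2, 91, 40, 13, 105, 121, 15, 57, 22, 28, 23, 4, 43, 80, 26, 71, 103, 30, 114, 44, 56, 46, 8, 86, 21, 52, 3, 67, 60, 89, 88, 112, 92, 16, 33, 42, 104, 6, 134, 120, 39, 37, 85, 45, 32, 66, 84, 69, 12, 129, 101, 78, 74, 31, 90, 64, 132, 29, 138, 24, 119, 63, 17, 9, 62, 41, 128, 125, 58, 137, 48, 99, 126, 34, 18, 124, 82, 117, 111, 116, 135, 96, 59, 113, 68, 36, 109, 25, 95, 83, 93, 131, 53, 118, 87, 136, 72, 79, 50, 51, 27, 47, 123, 106, 97, 35, 133, 5, 19, 100, 102, 54, 94, 107, 73, 55, 70, 127, 10, 38, 61, 65, 108, 49, 75, 7, 110, 1]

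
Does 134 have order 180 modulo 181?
ord_181(134) divides 180. For each prime q|180: 134^{90}≡180, 134^{60}≡48, 134^{36}≡125, none ≡ 1. So 134 has order 180 and is a primitive root mod 181.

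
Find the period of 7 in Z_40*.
Powers of 7 mod 40: 7^1≡7, 7^2≡9, 7^3≡23, 7^4≡1. Order = 4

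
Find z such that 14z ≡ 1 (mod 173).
Since 173 is prime, by Fermat 14^(-1) ≡ 14^{171} ≡ 136 (mod 173). Verify: 14 × 136 = 1904 ≡ 1 (mod 173)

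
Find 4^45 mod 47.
By repeated squaring mod 47: 4^{1}≡4, 4^{2}≡16, 4^{4}≡21, 4^{8}≡18, 4^{16}≡42, 4^{32}≡25. Then 4^{45} = 4^{32+8+4+1} ≡ 25 × 18 × 21 × 4 ≡ 12 mod 47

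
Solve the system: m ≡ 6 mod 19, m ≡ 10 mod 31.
M = 19 × 31 = 589. M₁ = 31, y₁ ≡ 8 mod 19. M₂ = 19, y₂ ≡ 18 mod 31. m = 6×31×8 + 10×19×18 ≡ 196 mod 589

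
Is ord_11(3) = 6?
Powers of 3 mod 11: 3^1≡3, 3^2≡9, 3^3≡5, 3^4≡4, 3^5≡1. Already 3^5≡1, so the order is 5 < 6. No, the actual order is 5.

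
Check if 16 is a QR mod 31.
By Euler's criterion: 16^{15} ≡ 1 mod 31. Since this equals 1, 16 is a QR.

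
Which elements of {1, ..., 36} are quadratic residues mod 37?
Squares in Z_37*: {1, 3, 4, 7, 9, 10, 11, 12, 16, 21, 25, 26, 27, 28, 30, 33, 34, 36}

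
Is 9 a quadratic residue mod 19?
By Euler's criterion: 9^{9} ≡ 1 (mod 19). Since this equals 1, 9 is a QR.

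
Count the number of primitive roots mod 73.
Number of primitive roots mod 73 = φ(p-1) = φ(72) = 24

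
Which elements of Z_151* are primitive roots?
There are φ(150) = 40 primitive roots mod 151: {6, 7, 12, 13, 14, 15, 30, 35, 48, 51, 52, 54, 56, 61, 63, 71, 77, 82, 89, 93, 96, 102, 104, 106, 108, 109, 111, 112, 114, 115, 117, 120, 126, 129, 130, 133, 134, 140, 141, 146}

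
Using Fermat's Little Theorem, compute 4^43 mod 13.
By Fermat: 4^{12} ≡ 1 (mod 13). 43 = 3×12 + 7. So 4^{43} ≡ 4^{7} ≡ 4 (mod 13)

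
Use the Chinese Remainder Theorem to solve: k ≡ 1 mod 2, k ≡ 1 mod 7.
M = 2 × 7 = 14. M₁ = 7, y₁ ≡ 1 mod 2. M₂ = 2, y₂ ≡ 4 mod 7. k = 1×7×1 + 1×2×4 ≡ 1 mod 14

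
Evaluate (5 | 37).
(5/37) = 5^{18} mod 37 = -1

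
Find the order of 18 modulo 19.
Powers of 18 mod 19: 18^1≡18, 18^2≡1. So the order of 18 is 2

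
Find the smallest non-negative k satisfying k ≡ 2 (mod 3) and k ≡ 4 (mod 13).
M = 3 × 13 = 39. M₁ = 13, y₁ ≡ 1 (mod 3). M₂ = 3, y₂ ≡ 9 (mod 13). k = 2×13×1 + 4×3×9 ≡ 17 (mod 39)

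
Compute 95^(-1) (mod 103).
Since 103 is prime, by Fermat 95^(-1) ≡ 95^{101} ≡ 90 (mod 103). Verify: 95 × 90 = 8550 ≡ 1 (mod 103)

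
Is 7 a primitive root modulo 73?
7^{24} ≡ 1 mod 73 and 24 < 72, so ord_73(7) = 24 ≠ 72 and 7 is not a primitive root.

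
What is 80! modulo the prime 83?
(82)! = (80)! × (81) × (82) ≡ -1 (mod 83). So (80)! ≡ -1 × [(82)(81)]^(-1) ≡ 41 (mod 83)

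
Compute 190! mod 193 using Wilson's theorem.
(192)! = (190)! × (191) × (192) ≡ -1 mod 193. So (190)! ≡ -1 × [(192)(191)]^(-1) ≡ 96 mod 193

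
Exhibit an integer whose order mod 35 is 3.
11 has order 3 mod 35 since 11^{3} ≡ 1 (mod 35) and no smaller power works.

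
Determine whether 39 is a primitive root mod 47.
ord_47(39) divides 46. For each prime q|46: 39^{23}≡46, 39^{2}≡17, none ≡ 1. So 39 has order 46 and is a primitive root mod 47.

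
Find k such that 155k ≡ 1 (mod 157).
Since 157 is prime, by Fermat 155^(-1) ≡ 155^{155} ≡ 78 (mod 157). Verify: 155 × 78 = 12090 ≡ 1 (mod 157)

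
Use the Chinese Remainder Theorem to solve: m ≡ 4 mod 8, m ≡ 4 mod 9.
M = 8 × 9 = 72. M₁ = 9, y₁ ≡ 1 mod 8. M₂ = 8, y₂ ≡ 8 mod 9. m = 4×9×1 + 4×8×8 ≡ 4 mod 72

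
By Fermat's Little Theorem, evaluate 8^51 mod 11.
By Fermat: 8^{10} ≡ 1 (mod 11). 51 = 5×10 + 1. So 8^{51} ≡ 8^{1} ≡ 8 (mod 11)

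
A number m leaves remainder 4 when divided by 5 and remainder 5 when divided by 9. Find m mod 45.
M = 5 × 9 = 45. M₁ = 9, y₁ ≡ 4 mod 5. M₂ = 5, y₂ ≡ 2 mod 9. m = 4×9×4 + 5×5×2 ≡ 14 mod 45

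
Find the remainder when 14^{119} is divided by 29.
By Fermat: 14^{28} ≡ 1 (mod 29). 119 = 4×28 + 7. So 14^{119} ≡ 14^{7} ≡ 12 (mod 29)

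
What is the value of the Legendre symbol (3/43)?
(3/43) = 3^{21} mod 43 = -1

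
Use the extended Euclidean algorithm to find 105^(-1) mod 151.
Extended GCD: 105(-23) + 151(16) = 1. So 105^(-1) ≡ -23 ≡ 128 (mod 151). Verify: 105 × 128 = 13440 ≡ 1 (mod 151)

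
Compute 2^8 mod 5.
Using Fermat: 2^{4} ≡ 1 mod 5. 8 ≡ 0 mod 4. So 2^{8} ≡ 2^{0} ≡ 1 mod 5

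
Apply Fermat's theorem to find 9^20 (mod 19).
By Fermat: 9^{18} ≡ 1 (mod 19). So 9^{20} = 9^{18} · 9^{2} ≡ 9^{2} ≡ 5 (mod 19)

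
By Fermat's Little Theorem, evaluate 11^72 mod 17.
By Fermat: 11^{16} ≡ 1 (mod 17). 72 = 4×16 + 8. So 11^{72} ≡ 11^{8} ≡ 16 (mod 17)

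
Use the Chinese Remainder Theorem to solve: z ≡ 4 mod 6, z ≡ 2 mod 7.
M = 6 × 7 = 42. M₁ = 7, y₁ ≡ 1 mod 6. M₂ = 6, y₂ ≡ 6 mod 7. z = 4×7×1 + 2×6×6 ≡ 16 mod 42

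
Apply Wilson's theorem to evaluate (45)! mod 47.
(46)! = (45)! × (46) ≡ -1 mod 47. So (45)! ≡ -1 × (46)^(-1) ≡ (-1)×(-1) = 1 mod 47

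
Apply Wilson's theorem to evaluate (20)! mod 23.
(22)! = (20)! × (21) × (22) ≡ -1 mod 23. So (20)! ≡ -1 × [(22)(21)]^(-1) ≡ 11 mod 23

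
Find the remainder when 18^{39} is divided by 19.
By Fermat: 18^{18} ≡ 1 mod 19. 39 = 2×18 + 3. So 18^{39} ≡ 18^{3} ≡ 18 mod 19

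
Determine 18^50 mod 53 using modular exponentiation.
By repeated squaring mod 53: 18^{1}≡18, 18^{2}≡6, 18^{4}≡36, 18^{8}≡24, 18^{16}≡46, 18^{32}≡49. Then 18^{50} = 18^{32+16+2} ≡ 49 × 46 × 6 ≡ 9 mod 53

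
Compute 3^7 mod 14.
By repeated squaring (mod 14): 3^{1}≡3, 3^{2}≡9, 3^{4}≡11. Then 3^{7} = 3^{4+2+1} ≡ 11 × 9 × 3 ≡ 3 (mod 14)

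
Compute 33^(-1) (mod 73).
Since 73 is prime, by Fermat 33^(-1) ≡ 33^{71} ≡ 31 (mod 73). Verify: 33 × 31 = 1023 ≡ 1 (mod 73)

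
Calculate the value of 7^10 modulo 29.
By repeated squaring (mod 29): 7^{1}≡7, 7^{2}≡20, 7^{4}≡23, 7^{8}≡7. Then 7^{10} = 7^{8+2} ≡ 7 × 20 ≡ 24 (mod 29)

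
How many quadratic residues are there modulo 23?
Exactly half the non-zero residues mod a prime are QRs: (23-1)/2 = 11.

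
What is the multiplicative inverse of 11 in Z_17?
Since 17 is prime, by Fermat 11^(-1) ≡ 11^{15} ≡ 14 mod 17. Verify: 11 × 14 = 154 ≡ 1 mod 17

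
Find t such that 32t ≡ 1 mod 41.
Since 41 is prime, by Fermat 32^(-1) ≡ 32^{39} ≡ 9 mod 41. Verify: 32 × 9 = 288 ≡ 1 mod 41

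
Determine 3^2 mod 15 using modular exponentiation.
3^{2} = 9 ≡ 9 (mod 15)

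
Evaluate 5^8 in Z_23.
By repeated squaring mod 23: 5^{1}≡5, 5^{2}≡2, 5^{4}≡4, 5^{8}≡16. So 5^{8} ≡ 16 mod 23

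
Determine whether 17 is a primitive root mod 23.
ord_23(17) divides 22. For each prime q|22: 17^{11}≡22, 17^{2}≡13, none ≡ 1. So 17 has order 22 and is a primitive root mod 23.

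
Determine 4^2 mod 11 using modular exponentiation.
4^{2} = 16 ≡ 5 (mod 11)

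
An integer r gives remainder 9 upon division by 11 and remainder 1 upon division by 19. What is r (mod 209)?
M = 11 × 19 = 209. M₁ = 19, y₁ ≡ 7 (mod 11). M₂ = 11, y₂ ≡ 7 (mod 19). r = 9×19×7 + 1×11×7 ≡ 20 (mod 209)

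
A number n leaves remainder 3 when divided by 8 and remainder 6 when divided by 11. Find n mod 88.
M = 8 × 11 = 88. M₁ = 11, y₁ ≡ 3 mod 8. M₂ = 8, y₂ ≡ 7 mod 11. n = 3×11×3 + 6×8×7 ≡ 83 mod 88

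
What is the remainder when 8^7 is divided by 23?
By repeated squaring mod 23: 8^{1}≡8, 8^{2}≡18, 8^{4}≡2. Then 8^{7} = 8^{4+2+1} ≡ 2 × 18 × 8 ≡ 12 mod 23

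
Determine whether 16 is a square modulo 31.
By Euler's criterion: 16^{15} ≡ 1 mod 31. Since this equals 1, 16 is a QR.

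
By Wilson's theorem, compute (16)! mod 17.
By Wilson's theorem, (16)! ≡ -1 ≡ 16 mod 17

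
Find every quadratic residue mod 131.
Squares in Z_131*: {1, 3, 4, 5, 7, 9, 11, 12, 13, 15, 16, 20, 21, 25, 27, 28, 33, 34, 35, 36, 38, 39, 41, 43, 44, 45, 46, 48, 49, 52, 53, 55, 58, 59, 60, 61, 62, 63, 64, 65, 74, 75, 77, 80, 81, 84, 89, 91, 94, 99, 100, 101, 102, 105, 107, 108, 109, 112, 113, 114, 117, 121, 123, 125, 129}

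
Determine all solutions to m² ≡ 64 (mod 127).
The square roots of 64 mod 127 are 8 and 119. Verify: 8² = 64 ≡ 64 (mod 127)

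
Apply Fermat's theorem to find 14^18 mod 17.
By Fermat: 14^{16} ≡ 1 mod 17. So 14^{18} = 14^{16} · 14^{2} ≡ 14^{2} ≡ 9 mod 17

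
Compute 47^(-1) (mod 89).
Since 89 is prime, by Fermat 47^(-1) ≡ 47^{87} ≡ 36 (mod 89). Verify: 47 × 36 = 1692 ≡ 1 (mod 89)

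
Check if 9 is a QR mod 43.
By Euler's criterion: 9^{21} ≡ 1 (mod 43). Since this equals 1, 9 is a QR.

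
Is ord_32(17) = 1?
Powers of 17 mod 32: 17^1≡17, 17^2≡1. 17^1≡17≢1, so ord ≠ 1. No, the actual order is 2.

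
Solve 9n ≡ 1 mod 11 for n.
Since 11 is prime, by Fermat 9^(-1) ≡ 9^{9} ≡ 5 mod 11. Verify: 9 × 5 = 45 ≡ 1 mod 11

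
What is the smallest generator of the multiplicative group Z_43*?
g = 3. Powers: [3, 9, 27, 38, 28, 41, 37, 25, 32, ...] generates all 42 non-zero residues.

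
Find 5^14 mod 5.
By repeated squaring mod 5: 5^{1}≡0, 5^{2}≡0, 5^{4}≡0, 5^{8}≡0. Then 5^{14} = 5^{8+4+2} ≡ 0 × 0 × 0 ≡ 0 mod 5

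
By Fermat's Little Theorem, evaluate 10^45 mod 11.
By Fermat: 10^{10} ≡ 1 mod 11. 45 = 4×10 + 5. So 10^{45} ≡ 10^{5} ≡ 10 mod 11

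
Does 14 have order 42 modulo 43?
14^{21} ≡ 1 mod 43 and 21 < 42, so ord_43(14) = 21 ≠ 42 and 14 is not a primitive root.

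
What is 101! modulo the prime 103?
(102)! = (101)! × (102) ≡ -1 mod 103. So (101)! ≡ -1 × (102)^(-1) ≡ (-1)×(-1) = 1 mod 103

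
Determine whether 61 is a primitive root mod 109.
61^{54} ≡ 1 mod 109 and 54 < 108, so ord_109(61) = 54 ≠ 108 and 61 is not a primitive root.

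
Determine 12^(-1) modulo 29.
Since 29 is prime, by Fermat 12^(-1) ≡ 12^{27} ≡ 17 (mod 29). Verify: 12 × 17 = 204 ≡ 1 (mod 29)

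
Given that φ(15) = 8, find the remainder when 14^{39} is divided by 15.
By Euler: 14^{8} ≡ 1 mod 15 since gcd(14, 15) = 1. 39 = 4×8 + 7. So 14^{39} ≡ 14^{7} ≡ 14 mod 15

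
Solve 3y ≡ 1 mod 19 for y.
Since 19 is prime, by Fermat 3^(-1) ≡ 3^{17} ≡ 13 mod 19. Verify: 3 × 13 = 39 ≡ 1 mod 19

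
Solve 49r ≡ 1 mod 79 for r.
Since 79 is prime, by Fermat 49^(-1) ≡ 49^{77} ≡ 50 mod 79. Verify: 49 × 50 = 2450 ≡ 1 mod 79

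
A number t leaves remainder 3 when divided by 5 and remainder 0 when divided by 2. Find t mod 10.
M = 5 × 2 = 10. M₁ = 2, y₁ ≡ 3 mod 5. M₂ = 5, y₂ ≡ 1 mod 2. t = 3×2×3 + 0×5×1 ≡ 8 mod 10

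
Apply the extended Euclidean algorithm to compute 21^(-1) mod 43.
Extended GCD: 21(-2) + 43(1) = 1. So 21^(-1) ≡ -2 ≡ 41 mod 43. Verify: 21 × 41 = 861 ≡ 1 mod 43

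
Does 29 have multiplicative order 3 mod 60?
Powers of 29 mod 60: 29^1≡29, 29^2≡1. Already 29^2≡1, so the order is 2 < 3. No, the actual order is 2.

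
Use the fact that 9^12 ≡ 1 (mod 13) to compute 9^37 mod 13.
By Fermat: 9^{12} ≡ 1 (mod 13). 37 = 3×12 + 1. So 9^{37} ≡ 9^{1} ≡ 9 (mod 13)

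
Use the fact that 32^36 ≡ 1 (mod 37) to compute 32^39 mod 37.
By Fermat: 32^{36} ≡ 1 (mod 37). So 32^{39} = 32^{36} · 32^{3} ≡ 32^{3} ≡ 23 (mod 37)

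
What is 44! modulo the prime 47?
(46)! = (44)! × (45) × (46) ≡ -1 mod 47. So (44)! ≡ -1 × [(46)(45)]^(-1) ≡ 23 mod 47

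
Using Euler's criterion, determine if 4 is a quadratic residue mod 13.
By Euler's criterion: 4^{6} ≡ 1 mod 13. Since this equals 1, 4 is a QR.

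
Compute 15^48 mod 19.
Using Fermat: 15^{18} ≡ 1 (mod 19). 48 ≡ 12 (mod 18). So 15^{48} ≡ 15^{12} ≡ 7 (mod 19)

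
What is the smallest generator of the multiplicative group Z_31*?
g = 3. Powers: [3, 9, 27, 19, 26, 16, 17, ...] generates all 30 non-zero residues.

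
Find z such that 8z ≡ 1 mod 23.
Since 23 is prime, by Fermat 8^(-1) ≡ 8^{21} ≡ 3 mod 23. Verify: 8 × 3 = 24 ≡ 1 mod 23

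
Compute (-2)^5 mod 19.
By repeated squaring mod 19: (-2)^{1}≡17, (-2)^{2}≡4, (-2)^{4}≡16. Then (-2)^{5} = (-2)^{4+1} ≡ 16 × 17 ≡ 6 mod 19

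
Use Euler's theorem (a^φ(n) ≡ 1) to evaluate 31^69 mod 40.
By Euler: 31^{16} ≡ 1 mod 40 since gcd(31, 40) = 1. 69 = 4×16 + 5. So 31^{69} ≡ 31^{5} ≡ 31 mod 40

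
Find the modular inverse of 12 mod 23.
Since 23 is prime, by Fermat 12^(-1) ≡ 12^{21} ≡ 2 mod 23. Verify: 12 × 2 = 24 ≡ 1 mod 23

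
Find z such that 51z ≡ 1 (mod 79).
Since 79 is prime, by Fermat 51^(-1) ≡ 51^{77} ≡ 31 (mod 79). Verify: 51 × 31 = 1581 ≡ 1 (mod 79)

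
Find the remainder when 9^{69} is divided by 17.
By Fermat: 9^{16} ≡ 1 (mod 17). 69 = 4×16 + 5. So 9^{69} ≡ 9^{5} ≡ 8 (mod 17)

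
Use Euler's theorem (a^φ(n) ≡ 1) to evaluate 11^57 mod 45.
By Euler: 11^{24} ≡ 1 (mod 45) since gcd(11, 45) = 1. 57 = 2×24 + 9. So 11^{57} ≡ 11^{9} ≡ 26 (mod 45)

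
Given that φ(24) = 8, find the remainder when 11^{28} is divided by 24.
By Euler: 11^{8} ≡ 1 (mod 24) since gcd(11, 24) = 1. 28 = 3×8 + 4. So 11^{28} ≡ 11^{4} ≡ 1 (mod 24)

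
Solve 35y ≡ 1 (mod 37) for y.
Since 37 is prime, by Fermat 35^(-1) ≡ 35^{35} ≡ 18 (mod 37). Verify: 35 × 18 = 630 ≡ 1 (mod 37)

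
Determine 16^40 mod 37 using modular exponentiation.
Using Fermat: 16^{36} ≡ 1 (mod 37). 40 ≡ 4 (mod 36). So 16^{40} ≡ 16^{4} ≡ 9 (mod 37)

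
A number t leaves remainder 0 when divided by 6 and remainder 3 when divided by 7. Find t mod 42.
M = 6 × 7 = 42. M₁ = 7, y₁ ≡ 1 mod 6. M₂ = 6, y₂ ≡ 6 mod 7. t = 0×7×1 + 3×6×6 ≡ 24 mod 42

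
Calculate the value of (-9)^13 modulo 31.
By repeated squaring (mod 31): (-9)^{1}≡22, (-9)^{2}≡19, (-9)^{4}≡20, (-9)^{8}≡28. Then (-9)^{13} = (-9)^{8+4+1} ≡ 28 × 20 × 22 ≡ 13 (mod 31)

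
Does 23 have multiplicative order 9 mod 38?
Powers of 23 mod 38: 23^1≡23, 23^2≡35, 23^3≡7, 23^4≡9, 23^5≡17, 23^6≡11, 23^7≡25, 23^8≡5, 23^9≡1. First k with 23^k≡1 is k=9. Yes, ord_38(23) = 9.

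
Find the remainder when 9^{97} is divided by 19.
By Fermat: 9^{18} ≡ 1 mod 19. 97 = 5×18 + 7. So 9^{97} ≡ 9^{7} ≡ 4 mod 19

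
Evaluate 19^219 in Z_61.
Using Fermat: 19^{60} ≡ 1 (mod 61). 219 ≡ 39 (mod 60). So 19^{219} ≡ 19^{39} ≡ 41 (mod 61)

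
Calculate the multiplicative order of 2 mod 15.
Powers of 2 mod 15: 2^1≡2, 2^2≡4, 2^3≡8, 2^4≡1. Order = 4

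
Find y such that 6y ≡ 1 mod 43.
Since 43 is prime, by Fermat 6^(-1) ≡ 6^{41} ≡ 36 mod 43. Verify: 6 × 36 = 216 ≡ 1 mod 43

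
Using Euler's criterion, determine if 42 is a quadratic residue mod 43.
By Euler's criterion: 42^{21} ≡ 42 mod 43. Since this equals -1 (≡ 42), 42 is not a QR.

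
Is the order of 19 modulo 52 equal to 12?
Powers of 19 mod 52: 19^1≡19, 19^2≡49, 19^3≡47, 19^4≡9, 19^5≡15, 19^6≡25, 19^7≡7, 19^8≡29, 19^9≡31, 19^10≡17, 19^11≡11, 19^12≡1. First k with 19^k≡1 is k=12. Yes, ord_52(19) = 12.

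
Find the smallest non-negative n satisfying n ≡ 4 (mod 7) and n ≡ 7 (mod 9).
M = 7 × 9 = 63. M₁ = 9, y₁ ≡ 4 (mod 7). M₂ = 7, y₂ ≡ 4 (mod 9). n = 4×9×4 + 7×7×4 ≡ 25 (mod 63)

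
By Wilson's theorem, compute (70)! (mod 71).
By Wilson's theorem, (70)! ≡ -1 ≡ 70 (mod 71)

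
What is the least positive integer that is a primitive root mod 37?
g = 2. Powers: [2, 4, 8, 16, 32, 27, 17, 34, 31, ...] generates all 36 non-zero residues.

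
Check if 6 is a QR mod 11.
By Euler's criterion: 6^{5} ≡ 10 (mod 11). Since this equals -1 (≡ 10), 6 is not a QR.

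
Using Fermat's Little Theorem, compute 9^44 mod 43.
By Fermat: 9^{42} ≡ 1 mod 43. So 9^{44} = 9^{42} · 9^{2} ≡ 9^{2} ≡ 38 mod 43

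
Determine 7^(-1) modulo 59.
Since 59 is prime, by Fermat 7^(-1) ≡ 7^{57} ≡ 17 (mod 59). Verify: 7 × 17 = 119 ≡ 1 (mod 59)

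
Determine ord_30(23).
Powers of 23 mod 30: 23^1≡23, 23^2≡19, 23^3≡17, 23^4≡1. ord_30(23) = 4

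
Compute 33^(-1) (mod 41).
Since 41 is prime, by Fermat 33^(-1) ≡ 33^{39} ≡ 5 (mod 41). Verify: 33 × 5 = 165 ≡ 1 (mod 41)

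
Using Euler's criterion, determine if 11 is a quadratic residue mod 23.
By Euler's criterion: 11^{11} ≡ 22 (mod 23). Since this equals -1 (≡ 22), 11 is not a QR.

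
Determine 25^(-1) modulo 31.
Since 31 is prime, by Fermat 25^(-1) ≡ 25^{29} ≡ 5 mod 31. Verify: 25 × 5 = 125 ≡ 1 mod 31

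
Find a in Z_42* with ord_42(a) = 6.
23 has order 6 mod 42 since 23^{6} ≡ 1 (mod 42) and no smaller power works.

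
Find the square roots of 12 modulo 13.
The square roots of 12 mod 13 are 8 and 5. Verify: 8² = 64 ≡ 12 mod 13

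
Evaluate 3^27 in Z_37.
By repeated squaring mod 37: 3^{1}≡3, 3^{2}≡9, 3^{4}≡7, 3^{8}≡12, 3^{16}≡33. Then 3^{27} = 3^{16+8+2+1} ≡ 33 × 12 × 9 × 3 ≡ 36 mod 37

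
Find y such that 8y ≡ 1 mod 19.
Since 19 is prime, by Fermat 8^(-1) ≡ 8^{17} ≡ 12 mod 19. Verify: 8 × 12 = 96 ≡ 1 mod 19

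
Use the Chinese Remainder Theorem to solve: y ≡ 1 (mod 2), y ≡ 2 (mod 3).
M = 2 × 3 = 6. M₁ = 3, y₁ ≡ 1 (mod 2). M₂ = 2, y₂ ≡ 2 (mod 3). y = 1×3×1 + 2×2×2 ≡ 5 (mod 6)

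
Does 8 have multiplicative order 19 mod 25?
Powers of 8 mod 25: 8^1≡8, 8^2≡14, 8^3≡12, 8^4≡21, 8^5≡18, 8^6≡19, 8^7≡2, 8^8≡16, 8^9≡3, 8^10≡24, 8^11≡17, 8^12≡11, 8^13≡13, 8^14≡4, 8^15≡7, 8^16≡6, 8^17≡23, 8^18≡9, 8^19≡22, 8^20≡1. 8^19≡22≢1, so ord ≠ 19. No, the actual order is 20.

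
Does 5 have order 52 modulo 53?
ord_53(5) divides 52. For each prime q|52: 5^{26}≡52, 5^{4}≡42, none ≡ 1. So 5 has order 52 and is a primitive root mod 53.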